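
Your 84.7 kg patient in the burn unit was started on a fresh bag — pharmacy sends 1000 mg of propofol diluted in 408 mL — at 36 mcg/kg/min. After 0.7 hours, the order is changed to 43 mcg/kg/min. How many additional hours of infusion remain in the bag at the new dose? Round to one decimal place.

Initial rate:
Dose = 36 mcg/kg/min × 84.7 kg = 3049.2 mcg/min
3049.2 mcg/min × 60 min/hr = 182952 mcg/hr
Concentration = 1000 mg ÷ 408 mL = 2.45098 mg/mL = 2450.98 mcg/mL
Rate = 182952 mcg/hr ÷ 2450.98 mcg/mL = 74.64442 mL/hr
Volume infused so far = 74.64442 mL/hr × 0.7 hr = 52.25109 mL
Volume remaining = 408 − 52.25109 = 355.7489 mL
New rate:
Dose = 43 mcg/kg/min × 84.7 kg = 3642.1 mcg/min
3642.1 mcg/min × 60 min/hr = 218526 mcg/hr
Rate = 218526 mcg/hr ÷ 2450.98 mcg/mL = 89.15861 mL/hr
Time remaining = 355.7489 mL ÷ 89.15861 mL/hr = 3.990068 hr

4.0 hours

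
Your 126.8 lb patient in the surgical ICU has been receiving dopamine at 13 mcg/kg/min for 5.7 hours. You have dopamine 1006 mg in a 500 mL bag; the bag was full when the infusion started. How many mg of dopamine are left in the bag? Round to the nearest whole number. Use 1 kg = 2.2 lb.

Weight = 126.8 lb ÷ 2.2 lb/kg = 57.63636 kg
Dose = 13 mcg/kg/min × 57.63636 kg = 749.2727 mcg/min
749.2727 mcg/min × 60 min/hr = 44956.36 mcg/hr
Concentration = 1006 mg ÷ 500 mL = 2.012 mg/mL = 2012 mcg/mL
Rate = 44956.36 mcg/hr ÷ 2012 mcg/mL = 22.34412 mL/hr
Volume infused = 22.34412 mL/hr × 5.7 hr = 127.3615 mL
Volume remaining = 500 − 127.3615 = 372.6385 mL
Drug remaining = 372.6385 mL × 2012 mcg/mL = 749748.7 mcg = 749.7487 mg

750 mg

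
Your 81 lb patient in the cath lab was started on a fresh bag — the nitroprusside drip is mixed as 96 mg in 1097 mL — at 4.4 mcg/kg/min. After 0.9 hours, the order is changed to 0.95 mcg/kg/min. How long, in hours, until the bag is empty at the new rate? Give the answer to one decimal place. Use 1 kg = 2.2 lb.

Initial rate:
Weight = 81 lb ÷ 2.2 lb/kg = 36.81818 kg
Dose = 4.4 mcg/kg/min × 36.81818 kg = 162 mcg/min
162 mcg/min × 60 min/hr = 9720 mcg/hr
Concentration = 96 mg ÷ 1097 mL = 0.08751139 mg/mL = 87.51139 mcg/mL
Rate = 9720 mcg/hr ÷ 87.51139 mcg/mL = 111.0713 mL/hr
Volume infused so far = 111.0713 mL/hr × 0.9 hr = 99.96413 mL
Volume remaining = 1097 − 99.96413 = 997.0359 mL
New rate:
Dose = 0.95 mcg/kg/min × 36.81818 kg = 34.97727 mcg/min
34.97727 mcg/min × 60 min/hr = 2098.636 mcg/hr
Rate = 2098.636 mcg/hr ÷ 87.51139 mcg/mL = 23.98129 mL/hr
Time remaining = 997.0359 mL ÷ 23.98129 mL/hr = 41.57557 hr

41.6 hours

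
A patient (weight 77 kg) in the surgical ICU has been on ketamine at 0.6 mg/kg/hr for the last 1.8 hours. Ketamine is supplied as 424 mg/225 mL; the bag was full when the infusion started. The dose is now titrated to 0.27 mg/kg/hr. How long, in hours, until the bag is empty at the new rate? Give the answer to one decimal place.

Initial rate:
Dose = 0.6 mg/kg/hr × 77 kg = 46.2 mg/hr
Concentration = 424 mg ÷ 225 mL = 1.884444 mg/mL
Rate = 46.2 mg/hr ÷ 1.884444 mg/mL = 24.51651 mL/hr
Volume infused so far = 24.51651 mL/hr × 1.8 hr = 44.12972 mL
Volume remaining = 225 − 44.12972 = 180.8703 mL
New rate:
Dose = 0.27 mg/kg/hr × 77 kg = 20.79 mg/hr
Rate = 20.79 mg/hr ÷ 1.884444 mg/mL = 11.03243 mL/hr
Time remaining = 180.8703 mL ÷ 11.03243 mL/hr = 16.39442 hr

16.4 hours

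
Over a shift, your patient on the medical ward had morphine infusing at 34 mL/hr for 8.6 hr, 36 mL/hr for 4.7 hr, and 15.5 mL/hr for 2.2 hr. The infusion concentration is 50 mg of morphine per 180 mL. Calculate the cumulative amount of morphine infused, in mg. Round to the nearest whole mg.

138 mg

Concentration = 50 mg ÷ 180 mL = 0.2777778 mg/mL
Stage 1: 34 mL/hr × 8.6 hr = 292.4 mL → 292.4 mL × 0.2777778 mg/mL = 81.22222 mg
Stage 2: 36 mL/hr × 4.7 hr = 169.2 mL → 169.2 mL × 0.2777778 mg/mL = 47 mg
Stage 3: 15.5 mL/hr × 2.2 hr = 34.1 mL → 34.1 mL × 0.2777778 mg/mL = 9.472222 mg
Total = 81.22222 + 47 + 9.472222 = 137.6944 mg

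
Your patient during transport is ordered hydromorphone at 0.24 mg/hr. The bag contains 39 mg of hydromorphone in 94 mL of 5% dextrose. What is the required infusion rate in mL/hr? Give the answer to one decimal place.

0.6 mL/hr

Concentration = 39 mg ÷ 94 mL = 0.4148936 mg/mL
Rate = 0.24 mg/hr ÷ 0.4148936 mg/mL = 0.5784615 mL/hr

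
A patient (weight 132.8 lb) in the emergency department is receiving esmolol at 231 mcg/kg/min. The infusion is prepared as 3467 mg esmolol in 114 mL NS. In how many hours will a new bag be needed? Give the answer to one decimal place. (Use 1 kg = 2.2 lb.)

Weight = 132.8 lb ÷ 2.2 lb/kg = 60.36364 kg
Dose = 231 mcg/kg/min × 60.36364 kg = 13944 mcg/min
13944 mcg/min × 60 min/hr = 836640 mcg/hr
Concentration = 3467 mg ÷ 114 mL = 30.41228 mg/mL = 30412.28 mcg/mL
Rate = 836640 mcg/hr ÷ 30412.28 mcg/mL = 27.50994 mL/hr
Duration = 114 mL ÷ 27.50994 mL/hr = 4.143957 hr

4.1 hours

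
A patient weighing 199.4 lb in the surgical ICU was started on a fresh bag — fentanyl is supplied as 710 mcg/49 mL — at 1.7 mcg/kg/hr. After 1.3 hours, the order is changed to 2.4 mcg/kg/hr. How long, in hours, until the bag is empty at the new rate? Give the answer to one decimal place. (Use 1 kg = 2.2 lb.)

Initial rate:
Weight = 199.4 lb ÷ 2.2 lb/kg = 90.63636 kg
Dose = 1.7 mcg/kg/hr × 90.63636 kg = 154.0818 mcg/hr
Concentration = 710 mcg ÷ 49 mL = 14.4898 mcg/mL
Rate = 154.0818 mcg/hr ÷ 14.4898 mcg/mL = 10.63382 mL/hr
Volume infused so far = 10.63382 mL/hr × 1.3 hr = 13.82396 mL
Volume remaining = 49 − 13.82396 = 35.17604 mL
New rate:
Dose = 2.4 mcg/kg/hr × 90.63636 kg = 217.5273 mcg/hr
Rate = 217.5273 mcg/hr ÷ 14.4898 mcg/mL = 15.01245 mL/hr
Time remaining = 35.17604 mL ÷ 15.01245 mL/hr = 2.343125 hr

2.3 hours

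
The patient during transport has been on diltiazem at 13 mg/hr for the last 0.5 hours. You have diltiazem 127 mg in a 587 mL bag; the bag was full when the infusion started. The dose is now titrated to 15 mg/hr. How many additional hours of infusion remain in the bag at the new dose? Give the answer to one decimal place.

Initial rate:
Concentration = 127 mg ÷ 587 mL = 0.2163543 mg/mL
Rate = 13 mg/hr ÷ 0.2163543 mg/mL = 60.08661 mL/hr
Volume infused so far = 60.08661 mL/hr × 0.5 hr = 30.04331 mL
Volume remaining = 587 − 30.04331 = 556.9567 mL
New rate:
Rate = 15 mg/hr ÷ 0.2163543 mg/mL = 69.33071 mL/hr
Time remaining = 556.9567 mL ÷ 69.33071 mL/hr = 8.033333 hr

8.0 hours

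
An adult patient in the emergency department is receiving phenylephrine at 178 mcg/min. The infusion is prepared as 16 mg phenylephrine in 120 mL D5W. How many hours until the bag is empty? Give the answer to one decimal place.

178 mcg/min × 60 min/hr = 10680 mcg/hr
Concentration = 16 mg ÷ 120 mL = 0.1333333 mg/mL = 133.3333 mcg/mL
Rate = 10680 mcg/hr ÷ 133.3333 mcg/mL = 80.1 mL/hr
Duration = 120 mL ÷ 80.1 mL/hr = 1.498127 hr

1.5 hours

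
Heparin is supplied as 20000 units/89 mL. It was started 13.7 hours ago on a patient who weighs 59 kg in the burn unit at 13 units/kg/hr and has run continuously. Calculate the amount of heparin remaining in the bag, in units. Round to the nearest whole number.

9492 units

Dose = 13 units/kg/hr × 59 kg = 767 units/hr
Concentration = 20000 units ÷ 89 mL = 224.7191 units/mL
Rate = 767 units/hr ÷ 224.7191 units/mL = 3.41315 mL/hr
Volume infused = 3.41315 mL/hr × 13.7 hr = 46.76016 mL
Volume remaining = 89 − 46.76016 = 42.23984 mL
Drug remaining = 42.23984 mL × 224.7191 units/mL = 9492.1 units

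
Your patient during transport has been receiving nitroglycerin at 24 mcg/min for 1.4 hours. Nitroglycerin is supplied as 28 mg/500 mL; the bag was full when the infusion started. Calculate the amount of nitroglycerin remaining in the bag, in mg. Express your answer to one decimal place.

24 mcg/min × 60 min/hr = 1440 mcg/hr
Concentration = 28 mg ÷ 500 mL = 0.056 mg/mL = 56 mcg/mL
Rate = 1440 mcg/hr ÷ 56 mcg/mL = 25.71429 mL/hr
Volume infused = 25.71429 mL/hr × 1.4 hr = 36 mL
Volume remaining = 500 − 36 = 464 mL
Drug remaining = 464 mL × 56 mcg/mL = 25984 mcg = 25.984 mg

26.0 mg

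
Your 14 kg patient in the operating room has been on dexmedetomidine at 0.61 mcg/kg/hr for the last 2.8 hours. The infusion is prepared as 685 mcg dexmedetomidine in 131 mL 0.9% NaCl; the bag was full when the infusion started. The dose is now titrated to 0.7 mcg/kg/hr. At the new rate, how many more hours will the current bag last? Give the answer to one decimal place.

67.5 hours

Initial rate:
Dose = 0.61 mcg/kg/hr × 14 kg = 8.54 mcg/hr
Concentration = 685 mcg ÷ 131 mL = 5.229008 mcg/mL
Rate = 8.54 mcg/hr ÷ 5.229008 mcg/mL = 1.633197 mL/hr
Volume infused so far = 1.633197 mL/hr × 2.8 hr = 4.572952 mL
Volume remaining = 131 − 4.572952 = 126.427 mL
New rate:
Dose = 0.7 mcg/kg/hr × 14 kg = 9.8 mcg/hr
Rate = 9.8 mcg/hr ÷ 5.229008 mcg/mL = 1.874161 mL/hr
Time remaining = 126.427 mL ÷ 1.874161 mL/hr = 67.45796 hr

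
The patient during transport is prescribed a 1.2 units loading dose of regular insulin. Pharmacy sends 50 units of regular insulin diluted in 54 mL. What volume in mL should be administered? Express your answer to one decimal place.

Concentration = 50 units ÷ 54 mL = 0.9259259 units/mL
Volume = 1.2 units ÷ 0.9259259 units/mL = 1.296 mL

1.3 mL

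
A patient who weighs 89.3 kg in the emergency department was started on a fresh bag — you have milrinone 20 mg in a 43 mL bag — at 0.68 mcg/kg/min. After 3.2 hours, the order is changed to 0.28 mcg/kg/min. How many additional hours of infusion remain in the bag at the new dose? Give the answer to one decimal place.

5.6 hours

Initial rate:
Dose = 0.68 mcg/kg/min × 89.3 kg = 60.724 mcg/min
60.724 mcg/min × 60 min/hr = 3643.44 mcg/hr
Concentration = 20 mg ÷ 43 mL = 0.4651163 mg/mL = 465.1163 mcg/mL
Rate = 3643.44 mcg/hr ÷ 465.1163 mcg/mL = 7.833396 mL/hr
Volume infused so far = 7.833396 mL/hr × 3.2 hr = 25.06687 mL
Volume remaining = 43 − 25.06687 = 17.93313 mL
New rate:
Dose = 0.28 mcg/kg/min × 89.3 kg = 25.004 mcg/min
25.004 mcg/min × 60 min/hr = 1500.24 mcg/hr
Rate = 1500.24 mcg/hr ÷ 465.1163 mcg/mL = 3.225516 mL/hr
Time remaining = 17.93313 mL ÷ 3.225516 mL/hr = 5.559772 hr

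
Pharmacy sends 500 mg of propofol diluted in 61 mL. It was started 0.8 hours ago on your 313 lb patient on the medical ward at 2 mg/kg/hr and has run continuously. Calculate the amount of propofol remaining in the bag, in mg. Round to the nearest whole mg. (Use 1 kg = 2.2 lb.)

272 mg

Weight = 313 lb ÷ 2.2 lb/kg = 142.2727 kg
Dose = 2 mg/kg/hr × 142.2727 kg = 284.5455 mg/hr
Concentration = 500 mg ÷ 61 mL = 8.196721 mg/mL
Rate = 284.5455 mg/hr ÷ 8.196721 mg/mL = 34.71455 mL/hr
Volume infused = 34.71455 mL/hr × 0.8 hr = 27.77164 mL
Volume remaining = 61 − 27.77164 = 33.22836 mL
Drug remaining = 33.22836 mL × 8.196721 mg/mL = 272.3636 mg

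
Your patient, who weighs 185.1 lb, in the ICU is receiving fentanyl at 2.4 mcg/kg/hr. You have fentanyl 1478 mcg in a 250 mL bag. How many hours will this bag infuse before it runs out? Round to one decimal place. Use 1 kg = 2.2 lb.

Weight = 185.1 lb ÷ 2.2 lb/kg = 84.13636 kg
Dose = 2.4 mcg/kg/hr × 84.13636 kg = 201.9273 mcg/hr
Concentration = 1478 mcg ÷ 250 mL = 5.912 mcg/mL
Rate = 201.9273 mcg/hr ÷ 5.912 mcg/mL = 34.15549 mL/hr
Duration = 250 mL ÷ 34.15549 mL/hr = 7.319467 hr

7.3 hours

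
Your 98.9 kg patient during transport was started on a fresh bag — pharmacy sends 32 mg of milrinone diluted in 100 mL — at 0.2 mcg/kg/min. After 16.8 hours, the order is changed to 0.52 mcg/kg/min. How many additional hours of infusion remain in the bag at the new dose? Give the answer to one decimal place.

Initial rate:
Dose = 0.2 mcg/kg/min × 98.9 kg = 19.78 mcg/min
19.78 mcg/min × 60 min/hr = 1186.8 mcg/hr
Concentration = 32 mg ÷ 100 mL = 0.32 mg/mL = 320 mcg/mL
Rate = 1186.8 mcg/hr ÷ 320 mcg/mL = 3.70875 mL/hr
Volume infused so far = 3.70875 mL/hr × 16.8 hr = 62.307 mL
Volume remaining = 100 − 62.307 = 37.693 mL
New rate:
Dose = 0.52 mcg/kg/min × 98.9 kg = 51.428 mcg/min
51.428 mcg/min × 60 min/hr = 3085.68 mcg/hr
Rate = 3085.68 mcg/hr ÷ 320 mcg/mL = 9.64275 mL/hr
Time remaining = 37.693 mL ÷ 9.64275 mL/hr = 3.908947 hr

3.9 hours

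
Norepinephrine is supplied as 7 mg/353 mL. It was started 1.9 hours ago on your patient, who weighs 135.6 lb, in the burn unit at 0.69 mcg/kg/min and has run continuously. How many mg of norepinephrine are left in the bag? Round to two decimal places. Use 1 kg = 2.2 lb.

Weight = 135.6 lb ÷ 2.2 lb/kg = 61.63636 kg
Dose = 0.69 mcg/kg/min × 61.63636 kg = 42.52909 mcg/min
42.52909 mcg/min × 60 min/hr = 2551.745 mcg/hr
Concentration = 7 mg ÷ 353 mL = 0.01983003 mg/mL = 19.83003 mcg/mL
Rate = 2551.745 mcg/hr ÷ 19.83003 mcg/mL = 128.6809 mL/hr
Volume infused = 128.6809 mL/hr × 1.9 hr = 244.4937 mL
Volume remaining = 353 − 244.4937 = 108.5063 mL
Drug remaining = 108.5063 mL × 19.83003 mcg/mL = 2151.684 mcg = 2.151684 mg

2.15 mg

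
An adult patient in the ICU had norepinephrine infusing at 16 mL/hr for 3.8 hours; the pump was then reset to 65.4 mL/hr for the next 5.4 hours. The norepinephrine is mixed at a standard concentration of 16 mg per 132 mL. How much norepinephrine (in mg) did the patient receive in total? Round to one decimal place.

50.2 mg

Concentration = 16 mg ÷ 132 mL = 0.1212121 mg/mL
Stage 1: 16 mL/hr × 3.8 hr = 60.8 mL → 60.8 mL × 0.1212121 mg/mL = 7.369697 mg
Stage 2: 65.4 mL/hr × 5.4 hr = 353.16 mL → 353.16 mL × 0.1212121 mg/mL = 42.80727 mg
Total = 7.369697 + 42.80727 = 50.17697 mg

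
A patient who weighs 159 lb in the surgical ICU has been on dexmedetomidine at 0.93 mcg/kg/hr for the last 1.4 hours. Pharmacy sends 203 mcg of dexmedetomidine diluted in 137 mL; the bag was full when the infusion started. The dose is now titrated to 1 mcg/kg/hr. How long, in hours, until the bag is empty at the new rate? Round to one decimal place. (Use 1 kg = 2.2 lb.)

1.5 hours

Initial rate:
Weight = 159 lb ÷ 2.2 lb/kg = 72.27273 kg
Dose = 0.93 mcg/kg/hr × 72.27273 kg = 67.21364 mcg/hr
Concentration = 203 mcg ÷ 137 mL = 1.481752 mcg/mL
Rate = 67.21364 mcg/hr ÷ 1.481752 mcg/mL = 45.36093 mL/hr
Volume infused so far = 45.36093 mL/hr × 1.4 hr = 63.5053 mL
Volume remaining = 137 − 63.5053 = 73.4947 mL
New rate:
Dose = 1 mcg/kg/hr × 72.27273 kg = 72.27273 mcg/hr
Rate = 72.27273 mcg/hr ÷ 1.481752 mcg/mL = 48.77519 mL/hr
Time remaining = 73.4947 mL ÷ 48.77519 mL/hr = 1.506805 hr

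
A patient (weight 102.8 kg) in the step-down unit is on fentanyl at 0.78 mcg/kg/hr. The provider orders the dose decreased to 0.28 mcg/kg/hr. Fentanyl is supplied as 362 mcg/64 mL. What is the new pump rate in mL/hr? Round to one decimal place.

5.1 mL/hr

Dose = 0.28 mcg/kg/hr × 102.8 kg = 28.784 mcg/hr
Concentration = 362 mcg ÷ 64 mL = 5.65625 mcg/mL
Rate = 28.784 mcg/hr ÷ 5.65625 mcg/mL = 5.088884 mL/hr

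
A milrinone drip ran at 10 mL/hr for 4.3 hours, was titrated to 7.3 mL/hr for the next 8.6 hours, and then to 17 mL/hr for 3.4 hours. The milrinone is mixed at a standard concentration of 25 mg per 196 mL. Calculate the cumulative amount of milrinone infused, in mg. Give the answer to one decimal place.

Concentration = 25 mg ÷ 196 mL = 0.127551 mg/mL
Stage 1: 10 mL/hr × 4.3 hr = 43 mL → 43 mL × 0.127551 mg/mL = 5.484694 mg
Stage 2: 7.3 mL/hr × 8.6 hr = 62.78 mL → 62.78 mL × 0.127551 mg/mL = 8.007653 mg
Stage 3: 17 mL/hr × 3.4 hr = 57.8 mL → 57.8 mL × 0.127551 mg/mL = 7.372449 mg
Total = 5.484694 + 8.007653 + 7.372449 = 20.8648 mg

20.9 mg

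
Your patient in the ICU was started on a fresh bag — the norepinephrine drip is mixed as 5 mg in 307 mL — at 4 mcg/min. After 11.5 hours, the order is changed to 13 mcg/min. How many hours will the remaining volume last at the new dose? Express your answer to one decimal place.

2.9 hours

Initial rate:
4 mcg/min × 60 min/hr = 240 mcg/hr
Concentration = 5 mg ÷ 307 mL = 0.01628664 mg/mL = 16.28664 mcg/mL
Rate = 240 mcg/hr ÷ 16.28664 mcg/mL = 14.736 mL/hr
Volume infused so far = 14.736 mL/hr × 11.5 hr = 169.464 mL
Volume remaining = 307 − 169.464 = 137.536 mL
New rate:
13 mcg/min × 60 min/hr = 780 mcg/hr
Rate = 780 mcg/hr ÷ 16.28664 mcg/mL = 47.892 mL/hr
Time remaining = 137.536 mL ÷ 47.892 mL/hr = 2.871795 hr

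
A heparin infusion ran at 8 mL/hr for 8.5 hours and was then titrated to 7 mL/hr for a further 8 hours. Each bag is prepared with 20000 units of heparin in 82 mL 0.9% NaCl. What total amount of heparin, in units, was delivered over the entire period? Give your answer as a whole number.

30244 units

Concentration = 20000 units ÷ 82 mL = 243.9024 units/mL
Stage 1: 8 mL/hr × 8.5 hr = 68 mL → 68 mL × 243.9024 units/mL = 16585.37 units
Stage 2: 7 mL/hr × 8 hr = 56 mL → 56 mL × 243.9024 units/mL = 13658.54 units
Total = 16585.37 + 13658.54 = 30243.9 units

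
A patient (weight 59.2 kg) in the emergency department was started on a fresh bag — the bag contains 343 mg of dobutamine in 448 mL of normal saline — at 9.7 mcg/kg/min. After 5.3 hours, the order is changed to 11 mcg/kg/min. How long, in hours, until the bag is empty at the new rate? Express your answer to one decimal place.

Initial rate:
Dose = 9.7 mcg/kg/min × 59.2 kg = 574.24 mcg/min
574.24 mcg/min × 60 min/hr = 34454.4 mcg/hr
Concentration = 343 mg ÷ 448 mL = 0.765625 mg/mL = 765.625 mcg/mL
Rate = 34454.4 mcg/hr ÷ 765.625 mcg/mL = 45.00167 mL/hr
Volume infused so far = 45.00167 mL/hr × 5.3 hr = 238.5088 mL
Volume remaining = 448 − 238.5088 = 209.4912 mL
New rate:
Dose = 11 mcg/kg/min × 59.2 kg = 651.2 mcg/min
651.2 mcg/min × 60 min/hr = 39072 mcg/hr
Rate = 39072 mcg/hr ÷ 765.625 mcg/mL = 51.03282 mL/hr
Time remaining = 209.4912 mL ÷ 51.03282 mL/hr = 4.105029 hr

4.1 hours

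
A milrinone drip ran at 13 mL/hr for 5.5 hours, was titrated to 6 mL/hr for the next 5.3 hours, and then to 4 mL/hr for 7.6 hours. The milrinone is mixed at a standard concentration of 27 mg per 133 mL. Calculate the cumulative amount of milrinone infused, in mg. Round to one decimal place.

Concentration = 27 mg ÷ 133 mL = 0.2030075 mg/mL
Stage 1: 13 mL/hr × 5.5 hr = 71.5 mL → 71.5 mL × 0.2030075 mg/mL = 14.51504 mg
Stage 2: 6 mL/hr × 5.3 hr = 31.8 mL → 31.8 mL × 0.2030075 mg/mL = 6.455639 mg
Stage 3: 4 mL/hr × 7.6 hr = 30.4 mL → 30.4 mL × 0.2030075 mg/mL = 6.171429 mg
Total = 14.51504 + 6.455639 + 6.171429 = 27.14211 mg

27.1 mg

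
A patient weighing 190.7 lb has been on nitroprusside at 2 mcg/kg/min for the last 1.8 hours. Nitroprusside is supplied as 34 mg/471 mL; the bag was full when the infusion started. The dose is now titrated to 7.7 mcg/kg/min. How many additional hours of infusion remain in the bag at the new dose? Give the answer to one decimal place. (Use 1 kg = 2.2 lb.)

0.4 hours

Initial rate:
Weight = 190.7 lb ÷ 2.2 lb/kg = 86.68182 kg
Dose = 2 mcg/kg/min × 86.68182 kg = 173.3636 mcg/min
173.3636 mcg/min × 60 min/hr = 10401.82 mcg/hr
Concentration = 34 mg ÷ 471 mL = 0.07218684 mg/mL = 72.18684 mcg/mL
Rate = 10401.82 mcg/hr ÷ 72.18684 mcg/mL = 144.0958 mL/hr
Volume infused so far = 144.0958 mL/hr × 1.8 hr = 259.3724 mL
Volume remaining = 471 − 259.3724 = 211.6276 mL
New rate:
Dose = 7.7 mcg/kg/min × 86.68182 kg = 667.45 mcg/min
667.45 mcg/min × 60 min/hr = 40047 mcg/hr
Rate = 40047 mcg/hr ÷ 72.18684 mcg/mL = 554.7687 mL/hr
Time remaining = 211.6276 mL ÷ 554.7687 mL/hr = 0.38147 hr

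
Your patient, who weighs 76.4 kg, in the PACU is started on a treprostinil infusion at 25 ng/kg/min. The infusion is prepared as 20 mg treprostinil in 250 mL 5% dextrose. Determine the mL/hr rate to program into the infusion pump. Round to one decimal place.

Dose = 25 ng/kg/min × 76.4 kg = 1910 ng/min
1910 ng/min × 60 min/hr = 114600 ng/hr
Concentration = 20 mg ÷ 250 mL = 0.08 mg/mL = 80000 ng/mL
Rate = 114600 ng/hr ÷ 80000 ng/mL = 1.4325 mL/hr

1.4 mL/hr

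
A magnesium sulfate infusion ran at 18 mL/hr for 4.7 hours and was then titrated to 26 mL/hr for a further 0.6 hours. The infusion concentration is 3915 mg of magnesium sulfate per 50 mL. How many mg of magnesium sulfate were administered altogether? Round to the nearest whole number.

Concentration = 3915 mg ÷ 50 mL = 78.3 mg/mL
Stage 1: 18 mL/hr × 4.7 hr = 84.6 mL → 84.6 mL × 78.3 mg/mL = 6624.18 mg
Stage 2: 26 mL/hr × 0.6 hr = 15.6 mL → 15.6 mL × 78.3 mg/mL = 1221.48 mg
Total = 6624.18 + 1221.48 = 7845.66 mg

7846 mg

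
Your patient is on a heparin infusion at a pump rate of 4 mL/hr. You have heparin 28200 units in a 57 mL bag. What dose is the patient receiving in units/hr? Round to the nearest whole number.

1979 units/hr

Concentration = 28200 units ÷ 57 mL = 494.7368 units/mL
Drug rate = 4 mL/hr × 494.7368 units/mL = 1978.947 units/hr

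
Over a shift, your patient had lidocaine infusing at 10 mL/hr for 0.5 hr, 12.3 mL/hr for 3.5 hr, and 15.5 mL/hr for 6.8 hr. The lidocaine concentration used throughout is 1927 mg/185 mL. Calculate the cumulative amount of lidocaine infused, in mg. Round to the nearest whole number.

Concentration = 1927 mg ÷ 185 mL = 10.41622 mg/mL
Stage 1: 10 mL/hr × 0.5 hr = 5 mL → 5 mL × 10.41622 mg/mL = 52.08108 mg
Stage 2: 12.3 mL/hr × 3.5 hr = 43.05 mL → 43.05 mL × 10.41622 mg/mL = 448.4181 mg
Stage 3: 15.5 mL/hr × 6.8 hr = 105.4 mL → 105.4 mL × 10.41622 mg/mL = 1097.869 mg
Total = 52.08108 + 448.4181 + 1097.869 = 1598.368 mg

1598 mg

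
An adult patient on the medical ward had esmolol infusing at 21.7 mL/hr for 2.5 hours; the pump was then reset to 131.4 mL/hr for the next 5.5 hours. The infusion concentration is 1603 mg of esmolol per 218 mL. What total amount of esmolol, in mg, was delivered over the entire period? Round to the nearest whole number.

5713 mg

Concentration = 1603 mg ÷ 218 mL = 7.353211 mg/mL
Stage 1: 21.7 mL/hr × 2.5 hr = 54.25 mL → 54.25 mL × 7.353211 mg/mL = 398.9117 mg
Stage 2: 131.4 mL/hr × 5.5 hr = 722.7 mL → 722.7 mL × 7.353211 mg/mL = 5314.166 mg
Total = 398.9117 + 5314.166 = 5713.077 mg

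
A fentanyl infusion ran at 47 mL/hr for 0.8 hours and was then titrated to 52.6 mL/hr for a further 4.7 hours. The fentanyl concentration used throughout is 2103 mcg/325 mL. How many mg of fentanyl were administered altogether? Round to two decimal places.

Concentration = 2103 mcg ÷ 325 mL = 6.470769 mcg/mL
Stage 1: 47 mL/hr × 0.8 hr = 37.6 mL → 37.6 mL × 6.470769 mcg/mL = 243.3009 mcg
Stage 2: 52.6 mL/hr × 4.7 hr = 247.22 mL → 247.22 mL × 6.470769 mcg/mL = 1599.704 mcg
Total = 243.3009 + 1599.704 = 1843.004 mcg = 1.843004 mg

1.84 mg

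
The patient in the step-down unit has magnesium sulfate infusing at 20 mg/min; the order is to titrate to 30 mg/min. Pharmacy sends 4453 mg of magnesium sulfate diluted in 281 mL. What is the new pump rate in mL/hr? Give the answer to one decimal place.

30 mg/min × 60 min/hr = 1800 mg/hr
Concentration = 4453 mg ÷ 281 mL = 15.84698 mg/mL
Rate = 1800 mg/hr ÷ 15.84698 mg/mL = 113.5863 mL/hr

113.6 mL/hr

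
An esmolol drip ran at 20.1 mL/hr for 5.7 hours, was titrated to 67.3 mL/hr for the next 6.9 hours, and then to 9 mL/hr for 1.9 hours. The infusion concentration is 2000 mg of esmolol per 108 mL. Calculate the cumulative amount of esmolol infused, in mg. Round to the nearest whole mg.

11038 mg

Concentration = 2000 mg ÷ 108 mL = 18.51852 mg/mL
Stage 1: 20.1 mL/hr × 5.7 hr = 114.57 mL → 114.57 mL × 18.51852 mg/mL = 2121.667 mg
Stage 2: 67.3 mL/hr × 6.9 hr = 464.37 mL → 464.37 mL × 18.51852 mg/mL = 8599.444 mg
Stage 3: 9 mL/hr × 1.9 hr = 17.1 mL → 17.1 mL × 18.51852 mg/mL = 316.6667 mg
Total = 2121.667 + 8599.444 + 316.6667 = 11037.78 mg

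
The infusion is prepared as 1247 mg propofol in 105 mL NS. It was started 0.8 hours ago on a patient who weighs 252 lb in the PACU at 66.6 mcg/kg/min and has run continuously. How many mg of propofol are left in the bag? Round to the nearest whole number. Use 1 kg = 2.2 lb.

Weight = 252 lb ÷ 2.2 lb/kg = 114.5455 kg
Dose = 66.6 mcg/kg/min × 114.5455 kg = 7628.727 mcg/min
7628.727 mcg/min × 60 min/hr = 457723.6 mcg/hr
Concentration = 1247 mg ÷ 105 mL = 11.87619 mg/mL = 11876.19 mcg/mL
Rate = 457723.6 mcg/hr ÷ 11876.19 mcg/mL = 38.54128 mL/hr
Volume infused = 38.54128 mL/hr × 0.8 hr = 30.83303 mL
Volume remaining = 105 − 30.83303 = 74.16697 mL
Drug remaining = 74.16697 mL × 11876.19 mcg/mL = 880821.1 mcg = 880.8211 mg

881 mg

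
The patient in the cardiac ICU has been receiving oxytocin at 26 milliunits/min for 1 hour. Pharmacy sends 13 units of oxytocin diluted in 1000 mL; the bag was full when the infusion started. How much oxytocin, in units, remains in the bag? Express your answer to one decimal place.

26 milliunits/min × 60 min/hr = 1560 milliunits/hr
Concentration = 13 units ÷ 1000 mL = 0.013 units/mL = 13 milliunits/mL
Rate = 1560 milliunits/hr ÷ 13 milliunits/mL = 120 mL/hr
Volume infused = 120 mL/hr × 1 hr = 120 mL
Volume remaining = 1000 − 120 = 880 mL
Drug remaining = 880 mL × 13 milliunits/mL = 11440 milliunits = 11.44 units

11.4 units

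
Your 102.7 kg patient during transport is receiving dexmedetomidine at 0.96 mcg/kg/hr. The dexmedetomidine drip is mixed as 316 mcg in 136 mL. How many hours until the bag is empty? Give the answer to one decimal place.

Dose = 0.96 mcg/kg/hr × 102.7 kg = 98.592 mcg/hr
Concentration = 316 mcg ÷ 136 mL = 2.323529 mcg/mL
Rate = 98.592 mcg/hr ÷ 2.323529 mcg/mL = 42.432 mL/hr
Duration = 136 mL ÷ 42.432 mL/hr = 3.205128 hr

3.2 hours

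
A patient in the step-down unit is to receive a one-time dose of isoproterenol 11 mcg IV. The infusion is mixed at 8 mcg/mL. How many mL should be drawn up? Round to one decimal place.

1.4 mL

Volume = 11 mcg ÷ 8 mcg/mL = 1.375 mL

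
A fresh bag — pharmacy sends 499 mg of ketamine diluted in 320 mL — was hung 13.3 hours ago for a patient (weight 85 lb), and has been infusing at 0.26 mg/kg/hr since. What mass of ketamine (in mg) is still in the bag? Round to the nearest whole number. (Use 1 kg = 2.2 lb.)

365 mg

Weight = 85 lb ÷ 2.2 lb/kg = 38.63636 kg
Dose = 0.26 mg/kg/hr × 38.63636 kg = 10.04545 mg/hr
Concentration = 499 mg ÷ 320 mL = 1.559375 mg/mL
Rate = 10.04545 mg/hr ÷ 1.559375 mg/mL = 6.441975 mL/hr
Volume infused = 6.441975 mL/hr × 13.3 hr = 85.67827 mL
Volume remaining = 320 − 85.67827 = 234.3217 mL
Drug remaining = 234.3217 mL × 1.559375 mg/mL = 365.3955 mg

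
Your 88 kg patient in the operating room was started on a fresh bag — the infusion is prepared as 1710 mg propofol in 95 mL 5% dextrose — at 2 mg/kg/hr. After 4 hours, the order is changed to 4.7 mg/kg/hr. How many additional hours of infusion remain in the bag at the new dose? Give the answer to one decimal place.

2.4 hours

Initial rate:
Dose = 2 mg/kg/hr × 88 kg = 176 mg/hr
Concentration = 1710 mg ÷ 95 mL = 18 mg/mL
Rate = 176 mg/hr ÷ 18 mg/mL = 9.777778 mL/hr
Volume infused so far = 9.777778 mL/hr × 4 hr = 39.11111 mL
Volume remaining = 95 − 39.11111 = 55.88889 mL
New rate:
Dose = 4.7 mg/kg/hr × 88 kg = 413.6 mg/hr
Rate = 413.6 mg/hr ÷ 18 mg/mL = 22.97778 mL/hr
Time remaining = 55.88889 mL ÷ 22.97778 mL/hr = 2.432302 hr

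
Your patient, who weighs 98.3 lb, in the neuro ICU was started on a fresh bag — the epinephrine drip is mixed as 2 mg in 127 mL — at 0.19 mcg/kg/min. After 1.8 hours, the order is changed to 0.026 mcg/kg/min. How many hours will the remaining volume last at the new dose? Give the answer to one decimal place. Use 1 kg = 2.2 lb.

Initial rate:
Weight = 98.3 lb ÷ 2.2 lb/kg = 44.68182 kg
Dose = 0.19 mcg/kg/min × 44.68182 kg = 8.489545 mcg/min
8.489545 mcg/min × 60 min/hr = 509.3727 mcg/hr
Concentration = 2 mg ÷ 127 mL = 0.01574803 mg/mL = 15.74803 mcg/mL
Rate = 509.3727 mcg/hr ÷ 15.74803 mcg/mL = 32.34517 mL/hr
Volume infused so far = 32.34517 mL/hr × 1.8 hr = 58.2213 mL
Volume remaining = 127 − 58.2213 = 68.7787 mL
New rate:
Dose = 0.026 mcg/kg/min × 44.68182 kg = 1.161727 mcg/min
1.161727 mcg/min × 60 min/hr = 69.70364 mcg/hr
Rate = 69.70364 mcg/hr ÷ 15.74803 mcg/mL = 4.426181 mL/hr
Time remaining = 68.7787 mL ÷ 4.426181 mL/hr = 15.53906 hr

15.5 hours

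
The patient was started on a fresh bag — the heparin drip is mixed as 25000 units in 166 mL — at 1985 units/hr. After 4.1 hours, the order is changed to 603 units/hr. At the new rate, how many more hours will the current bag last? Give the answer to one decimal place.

Initial rate:
Concentration = 25000 units ÷ 166 mL = 150.6024 units/mL
Rate = 1985 units/hr ÷ 150.6024 units/mL = 13.1804 mL/hr
Volume infused so far = 13.1804 mL/hr × 4.1 hr = 54.03964 mL
Volume remaining = 166 − 54.03964 = 111.9604 mL
New rate:
Rate = 603 units/hr ÷ 150.6024 units/mL = 4.00392 mL/hr
Time remaining = 111.9604 mL ÷ 4.00392 mL/hr = 27.96269 hr

28.0 hours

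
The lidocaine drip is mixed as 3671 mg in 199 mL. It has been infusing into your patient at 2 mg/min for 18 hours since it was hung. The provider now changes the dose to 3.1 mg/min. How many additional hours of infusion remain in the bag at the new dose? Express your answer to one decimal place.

Initial rate:
2 mg/min × 60 min/hr = 120 mg/hr
Concentration = 3671 mg ÷ 199 mL = 18.44724 mg/mL
Rate = 120 mg/hr ÷ 18.44724 mg/mL = 6.505039 mL/hr
Volume infused so far = 6.505039 mL/hr × 18 hr = 117.0907 mL
Volume remaining = 199 − 117.0907 = 81.90929 mL
New rate:
3.1 mg/min × 60 min/hr = 186 mg/hr
Rate = 186 mg/hr ÷ 18.44724 mg/mL = 10.08281 mL/hr
Time remaining = 81.90929 mL ÷ 10.08281 mL/hr = 8.123656 hr

8.1 hours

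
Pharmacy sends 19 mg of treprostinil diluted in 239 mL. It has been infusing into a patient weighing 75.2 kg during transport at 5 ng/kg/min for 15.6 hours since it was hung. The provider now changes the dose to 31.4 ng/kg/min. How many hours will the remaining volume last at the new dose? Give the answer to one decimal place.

131.6 hours

Initial rate:
Dose = 5 ng/kg/min × 75.2 kg = 376 ng/min
376 ng/min × 60 min/hr = 22560 ng/hr
Concentration = 19 mg ÷ 239 mL = 0.07949791 mg/mL = 79497.91 ng/mL
Rate = 22560 ng/hr ÷ 79497.91 ng/mL = 0.2837811 mL/hr
Volume infused so far = 0.2837811 mL/hr × 15.6 hr = 4.426984 mL
Volume remaining = 239 − 4.426984 = 234.573 mL
New rate:
Dose = 31.4 ng/kg/min × 75.2 kg = 2361.28 ng/min
2361.28 ng/min × 60 min/hr = 141676.8 ng/hr
Rate = 141676.8 ng/hr ÷ 79497.91 ng/mL = 1.782145 mL/hr
Time remaining = 234.573 mL ÷ 1.782145 mL/hr = 131.624 hr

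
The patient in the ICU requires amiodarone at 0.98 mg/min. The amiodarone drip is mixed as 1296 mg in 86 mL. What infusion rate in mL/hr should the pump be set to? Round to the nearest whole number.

4 mL/hr

0.98 mg/min × 60 min/hr = 58.8 mg/hr
Concentration = 1296 mg ÷ 86 mL = 15.06977 mg/mL
Rate = 58.8 mg/hr ÷ 15.06977 mg/mL = 3.901852 mL/hr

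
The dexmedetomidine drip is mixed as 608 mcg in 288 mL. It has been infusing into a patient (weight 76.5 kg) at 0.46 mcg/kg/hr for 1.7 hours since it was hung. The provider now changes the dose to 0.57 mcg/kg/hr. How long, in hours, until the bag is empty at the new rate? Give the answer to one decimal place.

12.6 hours

Initial rate:
Dose = 0.46 mcg/kg/hr × 76.5 kg = 35.19 mcg/hr
Concentration = 608 mcg ÷ 288 mL = 2.111111 mcg/mL
Rate = 35.19 mcg/hr ÷ 2.111111 mcg/mL = 16.66895 mL/hr
Volume infused so far = 16.66895 mL/hr × 1.7 hr = 28.33721 mL
Volume remaining = 288 − 28.33721 = 259.6628 mL
New rate:
Dose = 0.57 mcg/kg/hr × 76.5 kg = 43.605 mcg/hr
Rate = 43.605 mcg/hr ÷ 2.111111 mcg/mL = 20.655 mL/hr
Time remaining = 259.6628 mL ÷ 20.655 mL/hr = 12.57143 hr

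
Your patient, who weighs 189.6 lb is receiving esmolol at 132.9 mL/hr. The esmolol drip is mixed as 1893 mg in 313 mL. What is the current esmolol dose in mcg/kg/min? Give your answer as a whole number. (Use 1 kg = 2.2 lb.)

Weight = 189.6 lb ÷ 2.2 lb/kg = 86.18182 kg
Concentration = 1893 mg ÷ 313 mL = 6.047923 mg/mL = 6047.923 mcg/mL
Drug rate = 132.9 mL/hr × 6047.923 mcg/mL = 803769 mcg/hr
803769 mcg/hr ÷ 60 min/hr = 13396.15 mcg/min
13396.15 mcg/min ÷ 86.18182 kg = 155.4406 mcg/kg/min

155 mcg/kg/min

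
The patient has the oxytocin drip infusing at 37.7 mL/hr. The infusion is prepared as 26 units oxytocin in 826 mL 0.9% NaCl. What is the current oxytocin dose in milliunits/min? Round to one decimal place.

Concentration = 26 units ÷ 826 mL = 0.031477 units/mL = 31.477 milliunits/mL
Drug rate = 37.7 mL/hr × 31.477 milliunits/mL = 1186.683 milliunits/hr
1186.683 milliunits/hr ÷ 60 min/hr = 19.77805 milliunits/min

19.8 milliunits/min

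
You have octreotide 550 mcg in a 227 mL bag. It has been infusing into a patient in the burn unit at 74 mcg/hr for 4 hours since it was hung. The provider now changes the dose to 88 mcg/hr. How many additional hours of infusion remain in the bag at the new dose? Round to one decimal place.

Initial rate:
Concentration = 550 mcg ÷ 227 mL = 2.422907 mcg/mL
Rate = 74 mcg/hr ÷ 2.422907 mcg/mL = 30.54182 mL/hr
Volume infused so far = 30.54182 mL/hr × 4 hr = 122.1673 mL
Volume remaining = 227 − 122.1673 = 104.8327 mL
New rate:
Rate = 88 mcg/hr ÷ 2.422907 mcg/mL = 36.32 mL/hr
Time remaining = 104.8327 mL ÷ 36.32 mL/hr = 2.886364 hr

2.9 hours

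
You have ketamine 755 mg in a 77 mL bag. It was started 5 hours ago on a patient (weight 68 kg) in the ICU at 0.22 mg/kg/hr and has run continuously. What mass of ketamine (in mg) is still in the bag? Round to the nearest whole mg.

Dose = 0.22 mg/kg/hr × 68 kg = 14.96 mg/hr
Concentration = 755 mg ÷ 77 mL = 9.805195 mg/mL
Rate = 14.96 mg/hr ÷ 9.805195 mg/mL = 1.525722 mL/hr
Volume infused = 1.525722 mL/hr × 5 hr = 7.628609 mL
Volume remaining = 77 − 7.628609 = 69.37139 mL
Drug remaining = 69.37139 mL × 9.805195 mg/mL = 680.2 mg

680 mg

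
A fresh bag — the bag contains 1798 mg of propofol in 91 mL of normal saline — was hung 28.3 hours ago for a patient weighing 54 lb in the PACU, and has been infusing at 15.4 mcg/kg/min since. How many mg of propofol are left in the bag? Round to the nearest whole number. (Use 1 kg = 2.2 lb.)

Weight = 54 lb ÷ 2.2 lb/kg = 24.54545 kg
Dose = 15.4 mcg/kg/min × 24.54545 kg = 378 mcg/min
378 mcg/min × 60 min/hr = 22680 mcg/hr
Concentration = 1798 mg ÷ 91 mL = 19.75824 mg/mL = 19758.24 mcg/mL
Rate = 22680 mcg/hr ÷ 19758.24 mcg/mL = 1.147875 mL/hr
Volume infused = 1.147875 mL/hr × 28.3 hr = 32.48487 mL
Volume remaining = 91 − 32.48487 = 58.51513 mL
Drug remaining = 58.51513 mL × 19758.24 mcg/mL = 1156156 mcg = 1156.156 mg

1156 mg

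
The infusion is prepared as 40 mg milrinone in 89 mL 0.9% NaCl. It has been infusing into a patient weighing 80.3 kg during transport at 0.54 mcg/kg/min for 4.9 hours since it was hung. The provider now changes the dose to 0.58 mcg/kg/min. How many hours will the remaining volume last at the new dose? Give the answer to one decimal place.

Initial rate:
Dose = 0.54 mcg/kg/min × 80.3 kg = 43.362 mcg/min
43.362 mcg/min × 60 min/hr = 2601.72 mcg/hr
Concentration = 40 mg ÷ 89 mL = 0.4494382 mg/mL = 449.4382 mcg/mL
Rate = 2601.72 mcg/hr ÷ 449.4382 mcg/mL = 5.788827 mL/hr
Volume infused so far = 5.788827 mL/hr × 4.9 hr = 28.36525 mL
Volume remaining = 89 − 28.36525 = 60.63475 mL
New rate:
Dose = 0.58 mcg/kg/min × 80.3 kg = 46.574 mcg/min
46.574 mcg/min × 60 min/hr = 2794.44 mcg/hr
Rate = 2794.44 mcg/hr ÷ 449.4382 mcg/mL = 6.217629 mL/hr
Time remaining = 60.63475 mL ÷ 6.217629 mL/hr = 9.752069 hr

9.8 hours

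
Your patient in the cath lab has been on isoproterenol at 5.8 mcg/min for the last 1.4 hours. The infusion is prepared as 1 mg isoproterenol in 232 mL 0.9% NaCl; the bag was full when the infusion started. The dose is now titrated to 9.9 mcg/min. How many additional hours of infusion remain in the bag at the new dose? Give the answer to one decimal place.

Initial rate:
5.8 mcg/min × 60 min/hr = 348 mcg/hr
Concentration = 1 mg ÷ 232 mL = 0.004310345 mg/mL = 4.310345 mcg/mL
Rate = 348 mcg/hr ÷ 4.310345 mcg/mL = 80.736 mL/hr
Volume infused so far = 80.736 mL/hr × 1.4 hr = 113.0304 mL
Volume remaining = 232 − 113.0304 = 118.9696 mL
New rate:
9.9 mcg/min × 60 min/hr = 594 mcg/hr
Rate = 594 mcg/hr ÷ 4.310345 mcg/mL = 137.808 mL/hr
Time remaining = 118.9696 mL ÷ 137.808 mL/hr = 0.8632997 hr

0.9 hours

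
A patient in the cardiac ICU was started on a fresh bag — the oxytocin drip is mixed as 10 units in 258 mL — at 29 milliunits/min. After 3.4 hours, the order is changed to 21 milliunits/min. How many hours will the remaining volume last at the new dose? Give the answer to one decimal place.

3.2 hours

Initial rate:
29 milliunits/min × 60 min/hr = 1740 milliunits/hr
Concentration = 10 units ÷ 258 mL = 0.03875969 units/mL = 38.75969 milliunits/mL
Rate = 1740 milliunits/hr ÷ 38.75969 milliunits/mL = 44.892 mL/hr
Volume infused so far = 44.892 mL/hr × 3.4 hr = 152.6328 mL
Volume remaining = 258 − 152.6328 = 105.3672 mL
New rate:
21 milliunits/min × 60 min/hr = 1260 milliunits/hr
Rate = 1260 milliunits/hr ÷ 38.75969 milliunits/mL = 32.508 mL/hr
Time remaining = 105.3672 mL ÷ 32.508 mL/hr = 3.24127 hr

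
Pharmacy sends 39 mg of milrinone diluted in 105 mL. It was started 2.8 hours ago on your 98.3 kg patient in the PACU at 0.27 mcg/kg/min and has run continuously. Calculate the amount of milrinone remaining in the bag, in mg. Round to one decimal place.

34.5 mg

Dose = 0.27 mcg/kg/min × 98.3 kg = 26.541 mcg/min
26.541 mcg/min × 60 min/hr = 1592.46 mcg/hr
Concentration = 39 mg ÷ 105 mL = 0.3714286 mg/mL = 371.4286 mcg/mL
Rate = 1592.46 mcg/hr ÷ 371.4286 mcg/mL = 4.287392 mL/hr
Volume infused = 4.287392 mL/hr × 2.8 hr = 12.0047 mL
Volume remaining = 105 − 12.0047 = 92.9953 mL
Drug remaining = 92.9953 mL × 371.4286 mcg/mL = 34541.11 mcg = 34.54111 mg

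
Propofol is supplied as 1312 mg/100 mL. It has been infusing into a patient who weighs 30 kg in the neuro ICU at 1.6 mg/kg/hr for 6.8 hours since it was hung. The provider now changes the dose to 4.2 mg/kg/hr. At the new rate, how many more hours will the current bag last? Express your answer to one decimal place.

Initial rate:
Dose = 1.6 mg/kg/hr × 30 kg = 48 mg/hr
Concentration = 1312 mg ÷ 100 mL = 13.12 mg/mL
Rate = 48 mg/hr ÷ 13.12 mg/mL = 3.658537 mL/hr
Volume infused so far = 3.658537 mL/hr × 6.8 hr = 24.87805 mL
Volume remaining = 100 − 24.87805 = 75.12195 mL
New rate:
Dose = 4.2 mg/kg/hr × 30 kg = 126 mg/hr
Rate = 126 mg/hr ÷ 13.12 mg/mL = 9.603659 mL/hr
Time remaining = 75.12195 mL ÷ 9.603659 mL/hr = 7.822222 hr

7.8 hours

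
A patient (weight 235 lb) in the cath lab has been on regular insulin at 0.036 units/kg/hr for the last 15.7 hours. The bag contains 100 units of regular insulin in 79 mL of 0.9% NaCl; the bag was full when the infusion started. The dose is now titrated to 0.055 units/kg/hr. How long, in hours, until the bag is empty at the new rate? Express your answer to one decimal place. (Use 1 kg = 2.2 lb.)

Initial rate:
Weight = 235 lb ÷ 2.2 lb/kg = 106.8182 kg
Dose = 0.036 units/kg/hr × 106.8182 kg = 3.845455 units/hr
Concentration = 100 units ÷ 79 mL = 1.265823 units/mL
Rate = 3.845455 units/hr ÷ 1.265823 units/mL = 3.037909 mL/hr
Volume infused so far = 3.037909 mL/hr × 15.7 hr = 47.69517 mL
Volume remaining = 79 − 47.69517 = 31.30483 mL
New rate:
Dose = 0.055 units/kg/hr × 106.8182 kg = 5.875 units/hr
Rate = 5.875 units/hr ÷ 1.265823 units/mL = 4.64125 mL/hr
Time remaining = 31.30483 mL ÷ 4.64125 mL/hr = 6.744913 hr

6.7 hours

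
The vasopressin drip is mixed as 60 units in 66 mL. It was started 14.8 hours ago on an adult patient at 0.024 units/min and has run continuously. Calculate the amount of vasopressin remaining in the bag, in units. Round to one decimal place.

38.7 units

0.024 units/min × 60 min/hr = 1.44 units/hr
Concentration = 60 units ÷ 66 mL = 0.9090909 units/mL
Rate = 1.44 units/hr ÷ 0.9090909 units/mL = 1.584 mL/hr
Volume infused = 1.584 mL/hr × 14.8 hr = 23.4432 mL
Volume remaining = 66 − 23.4432 = 42.5568 mL
Drug remaining = 42.5568 mL × 0.9090909 units/mL = 38.688 units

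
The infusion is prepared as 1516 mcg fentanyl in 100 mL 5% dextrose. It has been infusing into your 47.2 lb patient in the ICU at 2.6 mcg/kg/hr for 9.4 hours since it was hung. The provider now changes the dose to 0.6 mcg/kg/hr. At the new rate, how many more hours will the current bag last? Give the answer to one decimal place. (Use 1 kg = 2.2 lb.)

77.0 hours

Initial rate:
Weight = 47.2 lb ÷ 2.2 lb/kg = 21.45455 kg
Dose = 2.6 mcg/kg/hr × 21.45455 kg = 55.78182 mcg/hr
Concentration = 1516 mcg ÷ 100 mL = 15.16 mcg/mL
Rate = 55.78182 mcg/hr ÷ 15.16 mcg/mL = 3.679539 mL/hr
Volume infused so far = 3.679539 mL/hr × 9.4 hr = 34.58767 mL
Volume remaining = 100 − 34.58767 = 65.41233 mL
New rate:
Dose = 0.6 mcg/kg/hr × 21.45455 kg = 12.87273 mcg/hr
Rate = 12.87273 mcg/hr ÷ 15.16 mcg/mL = 0.8491245 mL/hr
Time remaining = 65.41233 mL ÷ 0.8491245 mL/hr = 77.03503 hr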